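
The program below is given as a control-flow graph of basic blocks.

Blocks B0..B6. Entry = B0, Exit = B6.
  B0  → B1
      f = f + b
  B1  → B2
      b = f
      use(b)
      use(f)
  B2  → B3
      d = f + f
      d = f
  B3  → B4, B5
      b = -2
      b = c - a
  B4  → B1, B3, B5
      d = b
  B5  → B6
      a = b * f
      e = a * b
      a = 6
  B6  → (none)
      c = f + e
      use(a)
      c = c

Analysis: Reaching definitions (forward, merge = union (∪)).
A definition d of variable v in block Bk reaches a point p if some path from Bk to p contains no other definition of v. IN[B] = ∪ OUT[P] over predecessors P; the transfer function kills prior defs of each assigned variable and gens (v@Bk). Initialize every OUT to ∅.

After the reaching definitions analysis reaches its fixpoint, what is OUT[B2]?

Answer: {b@B1, d@B2, f@B0}

Working:
Converged values:
  B0:  IN={}  OUT={f@B0}
  B1:  IN={b@B3, d@B4, f@B0}  OUT={b@B1, d@B4, f@B0}
  B2:  IN={b@B1, d@B4, f@B0}  OUT={b@B1, d@B2, f@B0}
  B3:  IN={b@B1, b@B3, d@B2, d@B4, f@B0}  OUT={b@B3, d@B2, d@B4, f@B0}
  B4:  IN={b@B3, d@B2, d@B4, f@B0}  OUT={b@B3, d@B4, f@B0}
  B5:  IN={b@B3, d@B2, d@B4, f@B0}  OUT={a@B5, b@B3, d@B2, d@B4, e@B5, f@B0}
  B6:  IN={a@B5, b@B3, d@B2, d@B4, e@B5, f@B0}  OUT={a@B5, b@B3, c@B6, d@B2, d@B4, e@B5, f@B0}

Merge at B2: IN[B2] = OUT[B1] = {b@B1, d@B4, f@B0}
Applying B2's transfer function to that IN value gives OUT[B2] (row B2 above).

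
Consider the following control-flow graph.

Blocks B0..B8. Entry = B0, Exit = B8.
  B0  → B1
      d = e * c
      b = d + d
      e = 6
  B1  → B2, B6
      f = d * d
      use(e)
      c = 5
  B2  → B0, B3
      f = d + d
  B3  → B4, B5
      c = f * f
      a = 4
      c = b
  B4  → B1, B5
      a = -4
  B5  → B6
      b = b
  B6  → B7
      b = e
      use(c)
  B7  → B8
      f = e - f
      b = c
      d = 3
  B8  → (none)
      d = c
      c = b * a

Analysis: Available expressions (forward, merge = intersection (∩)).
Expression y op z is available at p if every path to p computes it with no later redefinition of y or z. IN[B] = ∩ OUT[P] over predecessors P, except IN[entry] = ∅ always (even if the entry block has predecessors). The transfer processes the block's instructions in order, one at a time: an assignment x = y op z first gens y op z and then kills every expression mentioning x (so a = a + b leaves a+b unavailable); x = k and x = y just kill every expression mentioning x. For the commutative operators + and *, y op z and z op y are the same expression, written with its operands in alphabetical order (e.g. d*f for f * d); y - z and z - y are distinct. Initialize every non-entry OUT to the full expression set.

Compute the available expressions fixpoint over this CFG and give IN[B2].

Answer: {d*d, d+d}

Derivation:
Converged values:
  B0: | IN={} | OUT={d+d}
  B1: | IN={d+d} | OUT={d*d, d+d}
  B2: | IN={d*d, d+d} | OUT={d*d, d+d}
  B3: | IN={d*d, d+d} | OUT={d*d, d+d, f*f}
  B4: | IN={d*d, d+d, f*f} | OUT={d*d, d+d, f*f}
  B5: | IN={d*d, d+d, f*f} | OUT={d*d, d+d, f*f}
  B6: | IN={d*d, d+d} | OUT={d*d, d+d}
  B7: | IN={d*d, d+d} | OUT={}
  B8: | IN={} | OUT={a*b}

Merge at B2: IN[B2] = OUT[B1] = {d*d, d+d}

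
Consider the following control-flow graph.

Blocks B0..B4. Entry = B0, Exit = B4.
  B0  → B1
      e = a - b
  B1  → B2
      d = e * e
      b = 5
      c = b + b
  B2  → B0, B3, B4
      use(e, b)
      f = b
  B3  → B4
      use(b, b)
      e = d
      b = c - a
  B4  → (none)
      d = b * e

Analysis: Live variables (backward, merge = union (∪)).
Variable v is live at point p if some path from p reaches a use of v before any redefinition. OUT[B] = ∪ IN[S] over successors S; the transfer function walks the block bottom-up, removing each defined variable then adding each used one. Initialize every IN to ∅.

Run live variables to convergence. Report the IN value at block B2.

Fixpoint table:
  B0:   IN={a, b}   OUT={a, e}
  B1:   IN={a, e}   OUT={a, b, c, d, e}
  B2:   IN={a, b, c, d, e}   OUT={a, b, c, d, e}
  B3:   IN={a, b, c, d}   OUT={b, e}
  B4:   IN={b, e}   OUT={}

Merge at B2: OUT[B2] = IN[B0] ⊔ IN[B3] ⊔ IN[B4] = {a, b, c, d, e}
Applying B2's transfer function to that OUT value gives IN[B2] (row B2 above).

Answer: {a, b, c, d, e}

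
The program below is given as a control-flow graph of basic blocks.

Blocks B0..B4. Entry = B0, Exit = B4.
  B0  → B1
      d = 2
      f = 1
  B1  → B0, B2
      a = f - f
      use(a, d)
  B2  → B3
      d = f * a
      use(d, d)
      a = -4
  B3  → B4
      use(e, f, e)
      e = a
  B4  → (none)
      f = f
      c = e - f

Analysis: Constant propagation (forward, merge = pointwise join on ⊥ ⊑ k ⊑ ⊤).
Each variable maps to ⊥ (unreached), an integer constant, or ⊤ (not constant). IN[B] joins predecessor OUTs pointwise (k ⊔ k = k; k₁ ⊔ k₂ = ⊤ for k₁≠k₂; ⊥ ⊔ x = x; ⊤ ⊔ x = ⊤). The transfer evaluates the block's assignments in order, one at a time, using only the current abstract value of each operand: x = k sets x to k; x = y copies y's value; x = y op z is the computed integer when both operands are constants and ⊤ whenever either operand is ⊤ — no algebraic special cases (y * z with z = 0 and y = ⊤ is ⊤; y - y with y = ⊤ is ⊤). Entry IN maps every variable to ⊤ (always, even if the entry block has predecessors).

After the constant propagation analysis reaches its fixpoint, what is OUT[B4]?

Answer: {a: -4, b: ⊤, c: -5, d: 0, e: -4, f: 1}

Trace:
Converged values:
  B0: | IN=(all ⊤) | OUT={d:2, f:1; rest ⊤}
  B1: | IN={d:2, f:1; rest ⊤} | OUT={a:0, d:2, f:1; rest ⊤}
  B2: | IN={a:0, d:2, f:1; rest ⊤} | OUT={a:-4, d:0, f:1; rest ⊤}
  B3: | IN={a:-4, d:0, f:1; rest ⊤} | OUT={a:-4, d:0, e:-4, f:1; rest ⊤}
  B4: | IN={a:-4, d:0, e:-4, f:1; rest ⊤} | OUT={a:-4, c:-5, d:0, e:-4, f:1; rest ⊤}

Merge at B4: IN[B4] = OUT[B3] = {a: -4, b: ⊤, c: ⊤, d: 0, e: -4, f: 1}
Applying B4's transfer function to that IN value gives OUT[B4] (row B4 above).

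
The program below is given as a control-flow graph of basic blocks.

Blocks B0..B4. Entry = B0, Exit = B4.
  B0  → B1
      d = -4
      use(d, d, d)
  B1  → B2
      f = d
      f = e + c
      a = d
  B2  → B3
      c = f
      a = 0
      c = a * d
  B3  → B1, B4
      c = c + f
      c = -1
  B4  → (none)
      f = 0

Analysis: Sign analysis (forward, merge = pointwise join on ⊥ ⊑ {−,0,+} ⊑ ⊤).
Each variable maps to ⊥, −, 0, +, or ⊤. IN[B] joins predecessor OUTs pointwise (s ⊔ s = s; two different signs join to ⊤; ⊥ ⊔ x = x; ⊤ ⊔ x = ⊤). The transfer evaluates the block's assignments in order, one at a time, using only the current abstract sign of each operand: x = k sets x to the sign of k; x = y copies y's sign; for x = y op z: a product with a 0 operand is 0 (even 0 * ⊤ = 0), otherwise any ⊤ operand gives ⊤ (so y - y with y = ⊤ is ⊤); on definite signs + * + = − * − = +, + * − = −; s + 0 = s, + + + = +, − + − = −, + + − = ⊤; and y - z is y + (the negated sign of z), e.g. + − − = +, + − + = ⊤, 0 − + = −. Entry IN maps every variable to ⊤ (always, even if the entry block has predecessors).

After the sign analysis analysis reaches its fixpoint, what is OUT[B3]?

Converged values:
  B0:   IN=(all ⊤)   OUT={d:-; rest ⊤}
  B1:   IN={d:-; rest ⊤}   OUT={a:-, d:-; rest ⊤}
  B2:   IN={a:-, d:-; rest ⊤}   OUT={a:0, c:0, d:-; rest ⊤}
  B3:   IN={a:0, c:0, d:-; rest ⊤}   OUT={a:0, c:-, d:-; rest ⊤}
  B4:   IN={a:0, c:-, d:-; rest ⊤}   OUT={a:0, c:-, d:-, f:0; rest ⊤}

Merge at B3: IN[B3] = OUT[B2] = {a: 0, b: ⊤, c: 0, d: -, e: ⊤, f: ⊤}
Applying B3's transfer function to that IN value gives OUT[B3] (row B3 above).

Answer: {a: 0, b: ⊤, c: -, d: -, e: ⊤, f: ⊤}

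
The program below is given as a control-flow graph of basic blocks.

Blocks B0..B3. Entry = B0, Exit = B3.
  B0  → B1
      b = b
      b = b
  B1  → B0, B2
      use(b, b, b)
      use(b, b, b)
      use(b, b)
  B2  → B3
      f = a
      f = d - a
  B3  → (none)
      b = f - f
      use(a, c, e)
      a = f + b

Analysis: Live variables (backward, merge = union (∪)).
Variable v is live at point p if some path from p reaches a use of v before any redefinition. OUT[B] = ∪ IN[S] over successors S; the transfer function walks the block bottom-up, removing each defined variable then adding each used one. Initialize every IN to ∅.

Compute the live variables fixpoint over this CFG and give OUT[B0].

Answer: {a, b, c, d, e}

Trace:
Fixpoint table:
  B0:   IN={a, b, c, d, e}   OUT={a, b, c, d, e}
  B1:   IN={a, b, c, d, e}   OUT={a, b, c, d, e}
  B2:   IN={a, c, d, e}   OUT={a, c, e, f}
  B3:   IN={a, c, e, f}   OUT={}

Merge at B0: OUT[B0] = IN[B1] = {a, b, c, d, e}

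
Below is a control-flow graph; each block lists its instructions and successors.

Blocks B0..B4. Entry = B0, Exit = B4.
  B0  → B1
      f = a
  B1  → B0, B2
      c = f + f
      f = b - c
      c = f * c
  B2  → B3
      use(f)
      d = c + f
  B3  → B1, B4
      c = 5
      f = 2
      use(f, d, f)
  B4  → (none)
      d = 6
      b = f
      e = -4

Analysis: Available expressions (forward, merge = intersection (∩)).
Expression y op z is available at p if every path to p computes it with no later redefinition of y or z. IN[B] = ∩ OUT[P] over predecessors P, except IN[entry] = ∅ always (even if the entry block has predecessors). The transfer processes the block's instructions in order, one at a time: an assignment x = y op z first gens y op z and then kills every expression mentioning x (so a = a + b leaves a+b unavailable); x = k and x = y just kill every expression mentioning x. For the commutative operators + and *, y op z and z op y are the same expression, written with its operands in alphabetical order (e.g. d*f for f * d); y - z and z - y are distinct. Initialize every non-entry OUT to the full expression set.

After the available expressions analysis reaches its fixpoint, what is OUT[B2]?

Answer: {c+f}

Working:
Converged values:
  B0:   IN={}   OUT={}
  B1:   IN={}   OUT={}
  B2:   IN={}   OUT={c+f}
  B3:   IN={c+f}   OUT={}
  B4:   IN={}   OUT={}

Merge at B2: IN[B2] = OUT[B1] = {}
Applying B2's transfer function to that IN value gives OUT[B2] (row B2 above).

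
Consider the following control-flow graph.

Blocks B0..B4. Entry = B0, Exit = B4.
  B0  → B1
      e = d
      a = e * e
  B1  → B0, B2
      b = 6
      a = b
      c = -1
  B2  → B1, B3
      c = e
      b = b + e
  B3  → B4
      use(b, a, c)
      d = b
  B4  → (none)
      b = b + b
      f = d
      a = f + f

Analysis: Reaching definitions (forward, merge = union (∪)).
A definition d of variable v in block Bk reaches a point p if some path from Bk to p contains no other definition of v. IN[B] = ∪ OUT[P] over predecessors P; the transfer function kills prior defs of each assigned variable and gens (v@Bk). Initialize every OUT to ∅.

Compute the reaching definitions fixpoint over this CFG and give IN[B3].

Per-block solution:
  B0: | IN={a@B1, b@B1, c@B1, e@B0} | OUT={a@B0, b@B1, c@B1, e@B0}
  B1: | IN={a@B0, a@B1, b@B1, b@B2, c@B1, c@B2, e@B0} | OUT={a@B1, b@B1, c@B1, e@B0}
  B2: | IN={a@B1, b@B1, c@B1, e@B0} | OUT={a@B1, b@B2, c@B2, e@B0}
  B3: | IN={a@B1, b@B2, c@B2, e@B0} | OUT={a@B1, b@B2, c@B2, d@B3, e@B0}
  B4: | IN={a@B1, b@B2, c@B2, d@B3, e@B0} | OUT={a@B4, b@B4, c@B2, d@B3, e@B0, f@B4}

Merge at B3: IN[B3] = OUT[B2] = {a@B1, b@B2, c@B2, e@B0}

Answer: {a@B1, b@B2, c@B2, e@B0}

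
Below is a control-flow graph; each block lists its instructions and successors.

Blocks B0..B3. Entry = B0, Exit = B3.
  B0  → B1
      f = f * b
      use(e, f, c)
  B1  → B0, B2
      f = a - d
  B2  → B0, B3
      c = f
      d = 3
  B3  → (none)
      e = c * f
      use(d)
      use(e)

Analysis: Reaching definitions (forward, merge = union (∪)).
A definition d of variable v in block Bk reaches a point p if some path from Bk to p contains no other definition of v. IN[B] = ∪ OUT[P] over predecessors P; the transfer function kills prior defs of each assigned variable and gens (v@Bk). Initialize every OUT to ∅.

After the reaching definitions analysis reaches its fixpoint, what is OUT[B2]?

Fixpoint table:
  B0:  IN={c@B2, d@B2, f@B1}  OUT={c@B2, d@B2, f@B0}
  B1:  IN={c@B2, d@B2, f@B0}  OUT={c@B2, d@B2, f@B1}
  B2:  IN={c@B2, d@B2, f@B1}  OUT={c@B2, d@B2, f@B1}
  B3:  IN={c@B2, d@B2, f@B1}  OUT={c@B2, d@B2, e@B3, f@B1}

Merge at B2: IN[B2] = OUT[B1] = {c@B2, d@B2, f@B1}
Applying B2's transfer function to that IN value gives OUT[B2] (row B2 above).

Answer: {c@B2, d@B2, f@B1}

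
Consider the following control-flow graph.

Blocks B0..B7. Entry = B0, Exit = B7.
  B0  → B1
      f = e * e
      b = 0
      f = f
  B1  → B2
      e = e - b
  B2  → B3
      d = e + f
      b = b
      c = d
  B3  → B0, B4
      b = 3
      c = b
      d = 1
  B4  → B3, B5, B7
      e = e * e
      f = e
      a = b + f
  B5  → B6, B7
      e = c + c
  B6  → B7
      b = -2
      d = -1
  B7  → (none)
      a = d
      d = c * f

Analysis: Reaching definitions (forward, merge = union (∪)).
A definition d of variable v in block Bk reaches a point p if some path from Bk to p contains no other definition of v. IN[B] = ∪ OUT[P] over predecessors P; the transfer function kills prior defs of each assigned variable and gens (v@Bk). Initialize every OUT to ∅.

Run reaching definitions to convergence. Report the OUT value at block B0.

Per-block solution:
  B0:   IN={a@B4, b@B3, c@B3, d@B3, e@B1, e@B4, f@B0, f@B4}   OUT={a@B4, b@B0, c@B3, d@B3, e@B1, e@B4, f@B0}
  B1:   IN={a@B4, b@B0, c@B3, d@B3, e@B1, e@B4, f@B0}   OUT={a@B4, b@B0, c@B3, d@B3, e@B1, f@B0}
  B2:   IN={a@B4, b@B0, c@B3, d@B3, e@B1, f@B0}   OUT={a@B4, b@B2, c@B2, d@B2, e@B1, f@B0}
  B3:   IN={a@B4, b@B2, b@B3, c@B2, c@B3, d@B2, d@B3, e@B1, e@B4, f@B0, f@B4}   OUT={a@B4, b@B3, c@B3, d@B3, e@B1, e@B4, f@B0, f@B4}
  B4:   IN={a@B4, b@B3, c@B3, d@B3, e@B1, e@B4, f@B0, f@B4}   OUT={a@B4, b@B3, c@B3, d@B3, e@B4, f@B4}
  B5:   IN={a@B4, b@B3, c@B3, d@B3, e@B4, f@B4}   OUT={a@B4, b@B3, c@B3, d@B3, e@B5, f@B4}
  B6:   IN={a@B4, b@B3, c@B3, d@B3, e@B5, f@B4}   OUT={a@B4, b@B6, c@B3, d@B6, e@B5, f@B4}
  B7:   IN={a@B4, b@B3, b@B6, c@B3, d@B3, d@B6, e@B4, e@B5, f@B4}   OUT={a@B7, b@B3, b@B6, c@B3, d@B7, e@B4, e@B5, f@B4}

Merge at B0 (entry node, so the boundary value {} is joined with the incoming edge(s)): IN[B0] = {} ⊔ OUT[B3] = {a@B4, b@B3, c@B3, d@B3, e@B1, e@B4, f@B0, f@B4}
Applying B0's transfer function to that IN value gives OUT[B0] (row B0 above).

Answer: {a@B4, b@B0, c@B3, d@B3, e@B1, e@B4, f@B0}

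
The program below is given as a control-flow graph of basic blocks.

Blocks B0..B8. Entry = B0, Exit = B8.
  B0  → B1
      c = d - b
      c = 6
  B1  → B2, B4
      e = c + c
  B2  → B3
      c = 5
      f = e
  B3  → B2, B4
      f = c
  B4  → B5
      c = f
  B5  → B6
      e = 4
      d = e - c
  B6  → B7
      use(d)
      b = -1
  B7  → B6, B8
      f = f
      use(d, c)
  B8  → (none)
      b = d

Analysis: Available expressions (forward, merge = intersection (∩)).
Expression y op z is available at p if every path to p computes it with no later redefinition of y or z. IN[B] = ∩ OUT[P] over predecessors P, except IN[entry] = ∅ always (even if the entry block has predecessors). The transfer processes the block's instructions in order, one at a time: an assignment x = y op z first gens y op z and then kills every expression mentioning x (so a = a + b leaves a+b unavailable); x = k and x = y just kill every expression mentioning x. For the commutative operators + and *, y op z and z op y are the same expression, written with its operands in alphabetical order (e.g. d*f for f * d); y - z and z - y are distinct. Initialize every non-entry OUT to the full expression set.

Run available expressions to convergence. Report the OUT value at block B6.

Answer: {e-c}

Trace:
Converged values:
  B0:  IN={}  OUT={d-b}
  B1:  IN={d-b}  OUT={c+c, d-b}
  B2:  IN={d-b}  OUT={d-b}
  B3:  IN={d-b}  OUT={d-b}
  B4:  IN={d-b}  OUT={d-b}
  B5:  IN={d-b}  OUT={e-c}
  B6:  IN={e-c}  OUT={e-c}
  B7:  IN={e-c}  OUT={e-c}
  B8:  IN={e-c}  OUT={e-c}

Merge at B6: IN[B6] = OUT[B5] ∩ OUT[B7] = {e-c}
Applying B6's transfer function to that IN value gives OUT[B6] (row B6 above).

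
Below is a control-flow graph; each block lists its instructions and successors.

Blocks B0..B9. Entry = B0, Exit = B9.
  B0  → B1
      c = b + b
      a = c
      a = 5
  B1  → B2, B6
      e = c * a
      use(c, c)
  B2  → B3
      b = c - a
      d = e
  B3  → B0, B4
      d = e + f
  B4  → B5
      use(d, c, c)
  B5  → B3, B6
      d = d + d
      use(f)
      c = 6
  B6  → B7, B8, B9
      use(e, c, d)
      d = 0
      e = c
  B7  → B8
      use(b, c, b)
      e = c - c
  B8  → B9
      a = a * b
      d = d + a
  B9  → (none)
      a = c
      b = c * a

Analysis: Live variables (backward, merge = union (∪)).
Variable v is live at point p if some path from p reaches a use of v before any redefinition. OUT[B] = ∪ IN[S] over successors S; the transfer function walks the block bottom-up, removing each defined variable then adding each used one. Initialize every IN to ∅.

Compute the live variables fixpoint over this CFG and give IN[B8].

Answer: {a, b, c, d}

Trace:
Converged values:
  B0:  IN={b, d, f}  OUT={a, b, c, d, f}
  B1:  IN={a, b, c, d, f}  OUT={a, b, c, d, e, f}
  B2:  IN={a, c, e, f}  OUT={a, b, c, e, f}
  B3:  IN={a, b, c, e, f}  OUT={a, b, c, d, e, f}
  B4:  IN={a, b, c, d, e, f}  OUT={a, b, d, e, f}
  B5:  IN={a, b, d, e, f}  OUT={a, b, c, d, e, f}
  B6:  IN={a, b, c, d, e}  OUT={a, b, c, d}
  B7:  IN={a, b, c, d}  OUT={a, b, c, d}
  B8:  IN={a, b, c, d}  OUT={c}
  B9:  IN={c}  OUT={}

Merge at B8: OUT[B8] = IN[B9] = {c}
Applying B8's transfer function to that OUT value gives IN[B8] (row B8 above).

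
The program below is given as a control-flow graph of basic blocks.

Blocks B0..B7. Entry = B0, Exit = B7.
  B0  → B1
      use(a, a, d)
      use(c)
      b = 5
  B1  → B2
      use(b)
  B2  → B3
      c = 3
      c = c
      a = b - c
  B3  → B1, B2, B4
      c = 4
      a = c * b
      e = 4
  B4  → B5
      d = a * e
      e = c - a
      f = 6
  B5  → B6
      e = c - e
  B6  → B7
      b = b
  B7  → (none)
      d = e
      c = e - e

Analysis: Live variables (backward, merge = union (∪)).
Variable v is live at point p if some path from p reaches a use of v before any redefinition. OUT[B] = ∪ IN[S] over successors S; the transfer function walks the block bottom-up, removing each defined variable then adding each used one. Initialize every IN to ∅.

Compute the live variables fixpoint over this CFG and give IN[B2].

Answer: {b}

Trace:
Fixpoint table:
  B0:  IN={a, c, d}  OUT={b}
  B1:  IN={b}  OUT={b}
  B2:  IN={b}  OUT={b}
  B3:  IN={b}  OUT={a, b, c, e}
  B4:  IN={a, b, c, e}  OUT={b, c, e}
  B5:  IN={b, c, e}  OUT={b, e}
  B6:  IN={b, e}  OUT={e}
  B7:  IN={e}  OUT={}

Merge at B2: OUT[B2] = IN[B3] = {b}
Applying B2's transfer function to that OUT value gives IN[B2] (row B2 above).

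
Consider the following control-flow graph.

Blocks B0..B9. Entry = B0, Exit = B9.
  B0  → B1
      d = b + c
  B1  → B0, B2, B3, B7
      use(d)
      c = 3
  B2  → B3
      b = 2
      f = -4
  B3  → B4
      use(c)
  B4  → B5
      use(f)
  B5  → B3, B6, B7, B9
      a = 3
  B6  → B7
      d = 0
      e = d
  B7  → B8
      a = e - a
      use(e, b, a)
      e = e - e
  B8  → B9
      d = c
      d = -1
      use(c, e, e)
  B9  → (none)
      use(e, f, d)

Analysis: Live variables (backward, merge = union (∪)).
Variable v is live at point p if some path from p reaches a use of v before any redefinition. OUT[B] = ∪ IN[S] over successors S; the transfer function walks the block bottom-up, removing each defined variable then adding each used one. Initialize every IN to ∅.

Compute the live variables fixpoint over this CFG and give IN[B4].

Converged values:
  B0: | IN={a, b, c, e, f} | OUT={a, b, d, e, f}
  B1: | IN={a, b, d, e, f} | OUT={a, b, c, d, e, f}
  B2: | IN={c, d, e} | OUT={b, c, d, e, f}
  B3: | IN={b, c, d, e, f} | OUT={b, c, d, e, f}
  B4: | IN={b, c, d, e, f} | OUT={b, c, d, e, f}
  B5: | IN={b, c, d, e, f} | OUT={a, b, c, d, e, f}
  B6: | IN={a, b, c, f} | OUT={a, b, c, e, f}
  B7: | IN={a, b, c, e, f} | OUT={c, e, f}
  B8: | IN={c, e, f} | OUT={d, e, f}
  B9: | IN={d, e, f} | OUT={}

Merge at B4: OUT[B4] = IN[B5] = {b, c, d, e, f}
Applying B4's transfer function to that OUT value gives IN[B4] (row B4 above).

Answer: {b, c, d, e, f}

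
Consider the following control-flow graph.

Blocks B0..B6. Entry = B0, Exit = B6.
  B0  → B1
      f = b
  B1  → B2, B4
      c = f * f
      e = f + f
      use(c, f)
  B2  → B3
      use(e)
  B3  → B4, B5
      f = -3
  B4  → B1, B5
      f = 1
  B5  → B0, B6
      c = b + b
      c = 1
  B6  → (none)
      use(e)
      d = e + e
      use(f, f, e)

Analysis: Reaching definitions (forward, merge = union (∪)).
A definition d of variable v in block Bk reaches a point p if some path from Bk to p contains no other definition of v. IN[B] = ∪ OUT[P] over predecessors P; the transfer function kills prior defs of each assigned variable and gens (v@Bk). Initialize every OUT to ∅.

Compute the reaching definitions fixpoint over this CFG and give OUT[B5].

Converged values:
  B0:   IN={c@B5, e@B1, f@B3, f@B4}   OUT={c@B5, e@B1, f@B0}
  B1:   IN={c@B1, c@B5, e@B1, f@B0, f@B4}   OUT={c@B1, e@B1, f@B0, f@B4}
  B2:   IN={c@B1, e@B1, f@B0, f@B4}   OUT={c@B1, e@B1, f@B0, f@B4}
  B3:   IN={c@B1, e@B1, f@B0, f@B4}   OUT={c@B1, e@B1, f@B3}
  B4:   IN={c@B1, e@B1, f@B0, f@B3, f@B4}   OUT={c@B1, e@B1, f@B4}
  B5:   IN={c@B1, e@B1, f@B3, f@B4}   OUT={c@B5, e@B1, f@B3, f@B4}
  B6:   IN={c@B5, e@B1, f@B3, f@B4}   OUT={c@B5, d@B6, e@B1, f@B3, f@B4}

Merge at B5: IN[B5] = OUT[B3] ⊔ OUT[B4] = {c@B1, e@B1, f@B3, f@B4}
Applying B5's transfer function to that IN value gives OUT[B5] (row B5 above).

Answer: {c@B5, e@B1, f@B3, f@B4}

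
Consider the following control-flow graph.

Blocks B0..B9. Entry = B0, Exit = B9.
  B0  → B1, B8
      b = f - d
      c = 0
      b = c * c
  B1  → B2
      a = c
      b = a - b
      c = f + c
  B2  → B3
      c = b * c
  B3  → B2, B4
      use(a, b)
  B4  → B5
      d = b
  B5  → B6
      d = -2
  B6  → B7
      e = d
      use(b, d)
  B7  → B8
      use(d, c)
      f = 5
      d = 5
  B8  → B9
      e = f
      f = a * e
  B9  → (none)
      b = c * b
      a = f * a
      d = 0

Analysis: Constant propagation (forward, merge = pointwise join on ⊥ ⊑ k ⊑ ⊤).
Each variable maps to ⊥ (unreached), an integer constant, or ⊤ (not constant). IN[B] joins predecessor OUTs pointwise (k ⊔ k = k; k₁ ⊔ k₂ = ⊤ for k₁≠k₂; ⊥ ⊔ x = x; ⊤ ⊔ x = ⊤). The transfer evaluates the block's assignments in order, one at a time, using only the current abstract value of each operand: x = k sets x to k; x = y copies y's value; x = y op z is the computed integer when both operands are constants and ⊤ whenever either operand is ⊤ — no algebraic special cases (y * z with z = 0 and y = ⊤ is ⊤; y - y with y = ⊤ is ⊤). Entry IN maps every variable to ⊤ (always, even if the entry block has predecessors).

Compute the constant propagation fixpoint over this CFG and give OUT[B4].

Answer: {a: 0, b: 0, c: ⊤, d: 0, e: ⊤, f: ⊤}

Working:
Fixpoint table:
  B0: | IN=(all ⊤) | OUT={b:0, c:0; rest ⊤}
  B1: | IN={b:0, c:0; rest ⊤} | OUT={a:0, b:0; rest ⊤}
  B2: | IN={a:0, b:0; rest ⊤} | OUT={a:0, b:0; rest ⊤}
  B3: | IN={a:0, b:0; rest ⊤} | OUT={a:0, b:0; rest ⊤}
  B4: | IN={a:0, b:0; rest ⊤} | OUT={a:0, b:0, d:0; rest ⊤}
  B5: | IN={a:0, b:0, d:0; rest ⊤} | OUT={a:0, b:0, d:-2; rest ⊤}
  B6: | IN={a:0, b:0, d:-2; rest ⊤} | OUT={a:0, b:0, d:-2, e:-2; rest ⊤}
  B7: | IN={a:0, b:0, d:-2, e:-2; rest ⊤} | OUT={a:0, b:0, d:5, e:-2, f:5; rest ⊤}
  B8: | IN={b:0; rest ⊤} | OUT={b:0; rest ⊤}
  B9: | IN={b:0; rest ⊤} | OUT={d:0; rest ⊤}

Merge at B4: IN[B4] = OUT[B3] = {a: 0, b: 0, c: ⊤, d: ⊤, e: ⊤, f: ⊤}
Applying B4's transfer function to that IN value gives OUT[B4] (row B4 above).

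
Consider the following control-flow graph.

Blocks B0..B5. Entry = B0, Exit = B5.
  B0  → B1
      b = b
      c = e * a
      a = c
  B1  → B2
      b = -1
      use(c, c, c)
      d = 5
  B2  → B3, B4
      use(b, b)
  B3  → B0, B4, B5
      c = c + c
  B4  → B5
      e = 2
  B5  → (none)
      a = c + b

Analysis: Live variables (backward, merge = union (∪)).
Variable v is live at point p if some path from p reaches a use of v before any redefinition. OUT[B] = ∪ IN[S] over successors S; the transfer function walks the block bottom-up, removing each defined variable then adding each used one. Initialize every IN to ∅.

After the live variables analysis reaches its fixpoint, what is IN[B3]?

Answer: {a, b, c, e}

Trace:
Per-block solution:
  B0: | IN={a, b, e} | OUT={a, c, e}
  B1: | IN={a, c, e} | OUT={a, b, c, e}
  B2: | IN={a, b, c, e} | OUT={a, b, c, e}
  B3: | IN={a, b, c, e} | OUT={a, b, c, e}
  B4: | IN={b, c} | OUT={b, c}
  B5: | IN={b, c} | OUT={}

Merge at B3: OUT[B3] = IN[B0] ⊔ IN[B4] ⊔ IN[B5] = {a, b, c, e}
Applying B3's transfer function to that OUT value gives IN[B3] (row B3 above).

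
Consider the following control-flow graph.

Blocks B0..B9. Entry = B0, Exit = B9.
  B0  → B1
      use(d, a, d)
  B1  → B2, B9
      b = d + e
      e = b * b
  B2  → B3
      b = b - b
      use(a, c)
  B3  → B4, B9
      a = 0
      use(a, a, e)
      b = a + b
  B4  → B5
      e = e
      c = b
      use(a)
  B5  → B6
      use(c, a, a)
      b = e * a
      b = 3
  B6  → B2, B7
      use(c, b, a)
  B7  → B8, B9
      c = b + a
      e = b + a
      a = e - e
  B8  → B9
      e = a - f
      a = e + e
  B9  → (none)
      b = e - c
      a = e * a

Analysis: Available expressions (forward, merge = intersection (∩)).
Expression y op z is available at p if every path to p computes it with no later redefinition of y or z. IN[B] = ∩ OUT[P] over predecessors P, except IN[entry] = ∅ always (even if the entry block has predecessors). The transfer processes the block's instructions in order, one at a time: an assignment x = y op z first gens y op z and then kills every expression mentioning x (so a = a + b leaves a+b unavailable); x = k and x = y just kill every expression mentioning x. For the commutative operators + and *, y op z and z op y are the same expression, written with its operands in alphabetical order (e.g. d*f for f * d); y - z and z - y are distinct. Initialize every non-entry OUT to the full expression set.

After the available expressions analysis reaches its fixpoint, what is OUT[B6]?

Per-block solution:
  B0:  IN={}  OUT={}
  B1:  IN={}  OUT={b*b}
  B2:  IN={}  OUT={}
  B3:  IN={}  OUT={}
  B4:  IN={}  OUT={}
  B5:  IN={}  OUT={a*e}
  B6:  IN={a*e}  OUT={a*e}
  B7:  IN={a*e}  OUT={e-e}
  B8:  IN={e-e}  OUT={e+e}
  B9:  IN={}  OUT={e-c}

Merge at B6: IN[B6] = OUT[B5] = {a*e}
Applying B6's transfer function to that IN value gives OUT[B6] (row B6 above).

Answer: {a*e}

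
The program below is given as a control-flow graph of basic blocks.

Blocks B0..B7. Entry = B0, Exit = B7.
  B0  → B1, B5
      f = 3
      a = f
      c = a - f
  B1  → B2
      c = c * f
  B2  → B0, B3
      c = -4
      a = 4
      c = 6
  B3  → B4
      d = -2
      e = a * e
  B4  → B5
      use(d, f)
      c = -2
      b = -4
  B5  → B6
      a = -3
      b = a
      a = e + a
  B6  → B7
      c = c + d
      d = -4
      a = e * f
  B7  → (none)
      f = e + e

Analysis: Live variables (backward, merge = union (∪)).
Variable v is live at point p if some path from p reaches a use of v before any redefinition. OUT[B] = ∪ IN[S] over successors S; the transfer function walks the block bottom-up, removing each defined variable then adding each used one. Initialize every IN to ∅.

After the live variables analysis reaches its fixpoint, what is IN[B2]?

Per-block solution:
  B0:   IN={d, e}   OUT={c, d, e, f}
  B1:   IN={c, d, e, f}   OUT={d, e, f}
  B2:   IN={d, e, f}   OUT={a, d, e, f}
  B3:   IN={a, e, f}   OUT={d, e, f}
  B4:   IN={d, e, f}   OUT={c, d, e, f}
  B5:   IN={c, d, e, f}   OUT={c, d, e, f}
  B6:   IN={c, d, e, f}   OUT={e}
  B7:   IN={e}   OUT={}

Merge at B2: OUT[B2] = IN[B0] ⊔ IN[B3] = {a, d, e, f}
Applying B2's transfer function to that OUT value gives IN[B2] (row B2 above).

Answer: {d, e, f}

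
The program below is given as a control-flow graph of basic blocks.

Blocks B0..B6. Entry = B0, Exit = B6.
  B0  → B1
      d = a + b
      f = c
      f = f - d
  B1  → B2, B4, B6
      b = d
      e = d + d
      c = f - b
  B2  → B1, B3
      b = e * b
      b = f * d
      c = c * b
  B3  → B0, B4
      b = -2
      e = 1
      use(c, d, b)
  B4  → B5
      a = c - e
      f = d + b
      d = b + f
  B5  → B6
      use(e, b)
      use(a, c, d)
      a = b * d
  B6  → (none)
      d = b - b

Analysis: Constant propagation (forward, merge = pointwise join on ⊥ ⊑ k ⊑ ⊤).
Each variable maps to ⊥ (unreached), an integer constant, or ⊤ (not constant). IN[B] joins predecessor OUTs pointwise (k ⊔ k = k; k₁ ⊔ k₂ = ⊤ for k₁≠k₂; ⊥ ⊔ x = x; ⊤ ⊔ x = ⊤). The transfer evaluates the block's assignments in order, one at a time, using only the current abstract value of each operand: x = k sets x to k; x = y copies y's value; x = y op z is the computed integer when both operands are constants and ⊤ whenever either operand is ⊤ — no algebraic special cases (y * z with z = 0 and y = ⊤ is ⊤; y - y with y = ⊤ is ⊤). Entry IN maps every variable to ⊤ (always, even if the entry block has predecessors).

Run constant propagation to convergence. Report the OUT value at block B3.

Answer: {a: ⊤, b: -2, c: ⊤, d: ⊤, e: 1, f: ⊤}

Derivation:
Per-block solution:
  B0:   IN=(all ⊤)   OUT=(all ⊤)
  B1:   IN=(all ⊤)   OUT=(all ⊤)
  B2:   IN=(all ⊤)   OUT=(all ⊤)
  B3:   IN=(all ⊤)   OUT={b:-2, e:1; rest ⊤}
  B4:   IN=(all ⊤)   OUT=(all ⊤)
  B5:   IN=(all ⊤)   OUT=(all ⊤)
  B6:   IN=(all ⊤)   OUT=(all ⊤)

Merge at B3: IN[B3] = OUT[B2] = {a: ⊤, b: ⊤, c: ⊤, d: ⊤, e: ⊤, f: ⊤}
Applying B3's transfer function to that IN value gives OUT[B3] (row B3 above).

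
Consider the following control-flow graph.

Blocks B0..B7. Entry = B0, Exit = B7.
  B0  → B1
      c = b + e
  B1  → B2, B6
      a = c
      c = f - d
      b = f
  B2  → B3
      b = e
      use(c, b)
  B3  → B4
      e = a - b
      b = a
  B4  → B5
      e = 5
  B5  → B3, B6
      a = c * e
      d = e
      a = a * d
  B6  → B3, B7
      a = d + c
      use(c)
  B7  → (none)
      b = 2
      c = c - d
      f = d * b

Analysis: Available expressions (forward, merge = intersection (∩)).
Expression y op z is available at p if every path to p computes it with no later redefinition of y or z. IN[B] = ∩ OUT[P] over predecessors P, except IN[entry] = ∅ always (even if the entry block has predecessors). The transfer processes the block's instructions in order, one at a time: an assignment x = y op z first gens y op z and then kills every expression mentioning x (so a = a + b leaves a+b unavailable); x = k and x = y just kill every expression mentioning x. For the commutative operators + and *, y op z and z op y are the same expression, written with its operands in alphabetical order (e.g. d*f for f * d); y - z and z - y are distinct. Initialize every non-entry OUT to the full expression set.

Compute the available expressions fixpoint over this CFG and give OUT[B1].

Answer: {f-d}

Derivation:
Per-block solution:
  B0:   IN={}   OUT={b+e}
  B1:   IN={b+e}   OUT={f-d}
  B2:   IN={f-d}   OUT={f-d}
  B3:   IN={}   OUT={}
  B4:   IN={}   OUT={}
  B5:   IN={}   OUT={c*e}
  B6:   IN={}   OUT={c+d}
  B7:   IN={c+d}   OUT={b*d}

Merge at B1: IN[B1] = OUT[B0] = {b+e}
Applying B1's transfer function to that IN value gives OUT[B1] (row B1 above).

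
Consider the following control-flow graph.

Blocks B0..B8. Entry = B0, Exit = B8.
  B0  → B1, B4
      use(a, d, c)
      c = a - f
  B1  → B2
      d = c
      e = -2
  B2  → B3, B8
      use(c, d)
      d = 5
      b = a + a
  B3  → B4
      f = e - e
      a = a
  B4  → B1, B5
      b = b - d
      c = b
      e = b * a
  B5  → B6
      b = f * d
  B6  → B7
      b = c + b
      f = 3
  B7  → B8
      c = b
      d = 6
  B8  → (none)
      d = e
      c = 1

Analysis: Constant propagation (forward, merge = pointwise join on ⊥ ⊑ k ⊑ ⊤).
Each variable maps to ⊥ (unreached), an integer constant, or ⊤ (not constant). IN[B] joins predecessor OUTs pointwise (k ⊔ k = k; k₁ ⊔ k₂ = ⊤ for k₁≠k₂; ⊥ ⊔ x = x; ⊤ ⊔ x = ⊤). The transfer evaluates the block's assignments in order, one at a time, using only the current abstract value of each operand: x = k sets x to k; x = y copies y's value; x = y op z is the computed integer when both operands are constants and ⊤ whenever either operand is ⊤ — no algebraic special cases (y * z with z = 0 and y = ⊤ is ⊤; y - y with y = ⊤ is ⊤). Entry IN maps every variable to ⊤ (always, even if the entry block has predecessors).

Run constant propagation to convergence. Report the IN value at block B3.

Fixpoint table:
  B0: | IN=(all ⊤) | OUT=(all ⊤)
  B1: | IN=(all ⊤) | OUT={e:-2; rest ⊤}
  B2: | IN={e:-2; rest ⊤} | OUT={d:5, e:-2; rest ⊤}
  B3: | IN={d:5, e:-2; rest ⊤} | OUT={d:5, e:-2, f:0; rest ⊤}
  B4: | IN=(all ⊤) | OUT=(all ⊤)
  B5: | IN=(all ⊤) | OUT=(all ⊤)
  B6: | IN=(all ⊤) | OUT={f:3; rest ⊤}
  B7: | IN={f:3; rest ⊤} | OUT={d:6, f:3; rest ⊤}
  B8: | IN=(all ⊤) | OUT={c:1; rest ⊤}

Merge at B3: IN[B3] = OUT[B2] = {a: ⊤, b: ⊤, c: ⊤, d: 5, e: -2, f: ⊤}

Answer: {a: ⊤, b: ⊤, c: ⊤, d: 5, e: -2, f: ⊤}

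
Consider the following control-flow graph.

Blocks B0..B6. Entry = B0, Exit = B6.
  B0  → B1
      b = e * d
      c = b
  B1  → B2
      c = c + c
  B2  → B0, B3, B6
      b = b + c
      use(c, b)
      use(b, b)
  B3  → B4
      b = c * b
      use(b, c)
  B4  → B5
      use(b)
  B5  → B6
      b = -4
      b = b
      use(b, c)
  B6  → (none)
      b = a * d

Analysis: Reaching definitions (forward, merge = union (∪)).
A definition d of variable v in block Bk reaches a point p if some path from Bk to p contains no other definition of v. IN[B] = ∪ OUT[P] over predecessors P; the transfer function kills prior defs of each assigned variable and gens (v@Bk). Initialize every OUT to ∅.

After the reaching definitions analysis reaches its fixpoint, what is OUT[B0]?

Answer: {b@B0, c@B0}

Working:
Per-block solution:
  B0:  IN={b@B2, c@B1}  OUT={b@B0, c@B0}
  B1:  IN={b@B0, c@B0}  OUT={b@B0, c@B1}
  B2:  IN={b@B0, c@B1}  OUT={b@B2, c@B1}
  B3:  IN={b@B2, c@B1}  OUT={b@B3, c@B1}
  B4:  IN={b@B3, c@B1}  OUT={b@B3, c@B1}
  B5:  IN={b@B3, c@B1}  OUT={b@B5, c@B1}
  B6:  IN={b@B2, b@B5, c@B1}  OUT={b@B6, c@B1}

Merge at B0 (entry node, so the boundary value {} is joined with the incoming edge(s)): IN[B0] = {} ⊔ OUT[B2] = {b@B2, c@B1}
Applying B0's transfer function to that IN value gives OUT[B0] (row B0 above).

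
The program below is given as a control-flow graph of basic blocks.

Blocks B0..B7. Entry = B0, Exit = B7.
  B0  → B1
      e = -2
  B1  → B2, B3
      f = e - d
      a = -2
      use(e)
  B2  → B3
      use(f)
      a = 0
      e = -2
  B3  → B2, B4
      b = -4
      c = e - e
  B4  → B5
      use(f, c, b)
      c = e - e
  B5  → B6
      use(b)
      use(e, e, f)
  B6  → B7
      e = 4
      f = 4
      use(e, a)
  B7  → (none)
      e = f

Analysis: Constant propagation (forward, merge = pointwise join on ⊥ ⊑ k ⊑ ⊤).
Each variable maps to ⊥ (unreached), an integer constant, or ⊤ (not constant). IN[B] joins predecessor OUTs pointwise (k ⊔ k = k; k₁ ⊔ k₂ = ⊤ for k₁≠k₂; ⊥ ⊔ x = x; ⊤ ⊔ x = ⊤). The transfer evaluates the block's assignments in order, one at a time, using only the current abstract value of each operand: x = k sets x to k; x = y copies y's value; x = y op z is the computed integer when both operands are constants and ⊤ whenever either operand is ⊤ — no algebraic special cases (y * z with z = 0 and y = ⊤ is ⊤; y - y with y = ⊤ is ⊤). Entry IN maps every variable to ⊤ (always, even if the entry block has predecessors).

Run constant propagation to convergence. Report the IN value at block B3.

Answer: {a: ⊤, b: ⊤, c: ⊤, d: ⊤, e: -2, f: ⊤}

Working:
Converged values:
  B0: | IN=(all ⊤) | OUT={e:-2; rest ⊤}
  B1: | IN={e:-2; rest ⊤} | OUT={a:-2, e:-2; rest ⊤}
  B2: | IN={e:-2; rest ⊤} | OUT={a:0, e:-2; rest ⊤}
  B3: | IN={e:-2; rest ⊤} | OUT={b:-4, c:0, e:-2; rest ⊤}
  B4: | IN={b:-4, c:0, e:-2; rest ⊤} | OUT={b:-4, c:0, e:-2; rest ⊤}
  B5: | IN={b:-4, c:0, e:-2; rest ⊤} | OUT={b:-4, c:0, e:-2; rest ⊤}
  B6: | IN={b:-4, c:0, e:-2; rest ⊤} | OUT={b:-4, c:0, e:4, f:4; rest ⊤}
  B7: | IN={b:-4, c:0, e:4, f:4; rest ⊤} | OUT={b:-4, c:0, e:4, f:4; rest ⊤}

Merge at B3: IN[B3] = OUT[B1] ⊔ OUT[B2] = {a: ⊤, b: ⊤, c: ⊤, d: ⊤, e: -2, f: ⊤}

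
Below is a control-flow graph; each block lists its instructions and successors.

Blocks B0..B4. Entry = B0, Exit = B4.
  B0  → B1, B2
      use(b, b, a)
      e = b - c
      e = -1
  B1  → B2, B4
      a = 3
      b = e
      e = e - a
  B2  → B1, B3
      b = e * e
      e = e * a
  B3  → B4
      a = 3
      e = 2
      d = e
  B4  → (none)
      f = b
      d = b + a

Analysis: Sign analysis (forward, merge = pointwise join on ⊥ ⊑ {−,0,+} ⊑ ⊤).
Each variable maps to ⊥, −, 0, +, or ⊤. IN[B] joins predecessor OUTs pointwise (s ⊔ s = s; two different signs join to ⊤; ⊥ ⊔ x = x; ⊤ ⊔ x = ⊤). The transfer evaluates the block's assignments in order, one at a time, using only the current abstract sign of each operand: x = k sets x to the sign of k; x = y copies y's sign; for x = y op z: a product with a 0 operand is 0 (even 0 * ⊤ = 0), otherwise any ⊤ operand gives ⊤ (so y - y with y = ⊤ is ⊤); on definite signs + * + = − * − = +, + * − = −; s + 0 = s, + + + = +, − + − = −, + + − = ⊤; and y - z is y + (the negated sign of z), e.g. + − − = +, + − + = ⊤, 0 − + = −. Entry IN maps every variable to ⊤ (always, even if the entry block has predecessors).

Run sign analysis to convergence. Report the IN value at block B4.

Answer: {a: +, b: ⊤, c: ⊤, d: ⊤, e: ⊤, f: ⊤}

Trace:
Per-block solution:
  B0:  IN=(all ⊤)  OUT={e:-; rest ⊤}
  B1:  IN=(all ⊤)  OUT={a:+; rest ⊤}
  B2:  IN=(all ⊤)  OUT=(all ⊤)
  B3:  IN=(all ⊤)  OUT={a:+, d:+, e:+; rest ⊤}
  B4:  IN={a:+; rest ⊤}  OUT={a:+; rest ⊤}

Merge at B4: IN[B4] = OUT[B1] ⊔ OUT[B3] = {a: +, b: ⊤, c: ⊤, d: ⊤, e: ⊤, f: ⊤}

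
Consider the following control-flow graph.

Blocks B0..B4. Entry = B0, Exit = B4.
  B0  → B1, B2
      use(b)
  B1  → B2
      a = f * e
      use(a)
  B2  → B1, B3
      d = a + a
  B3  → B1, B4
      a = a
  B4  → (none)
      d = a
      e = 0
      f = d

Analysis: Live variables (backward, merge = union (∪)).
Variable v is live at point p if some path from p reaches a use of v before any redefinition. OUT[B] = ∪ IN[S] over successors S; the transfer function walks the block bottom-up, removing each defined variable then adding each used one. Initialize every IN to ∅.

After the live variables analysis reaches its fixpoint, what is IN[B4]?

Per-block solution:
  B0: | IN={a, b, e, f} | OUT={a, e, f}
  B1: | IN={e, f} | OUT={a, e, f}
  B2: | IN={a, e, f} | OUT={a, e, f}
  B3: | IN={a, e, f} | OUT={a, e, f}
  B4: | IN={a} | OUT={}

B4 is the boundary node: OUT[B4] = {}
Applying B4's transfer function to that OUT value gives IN[B4] (row B4 above).

Answer: {a}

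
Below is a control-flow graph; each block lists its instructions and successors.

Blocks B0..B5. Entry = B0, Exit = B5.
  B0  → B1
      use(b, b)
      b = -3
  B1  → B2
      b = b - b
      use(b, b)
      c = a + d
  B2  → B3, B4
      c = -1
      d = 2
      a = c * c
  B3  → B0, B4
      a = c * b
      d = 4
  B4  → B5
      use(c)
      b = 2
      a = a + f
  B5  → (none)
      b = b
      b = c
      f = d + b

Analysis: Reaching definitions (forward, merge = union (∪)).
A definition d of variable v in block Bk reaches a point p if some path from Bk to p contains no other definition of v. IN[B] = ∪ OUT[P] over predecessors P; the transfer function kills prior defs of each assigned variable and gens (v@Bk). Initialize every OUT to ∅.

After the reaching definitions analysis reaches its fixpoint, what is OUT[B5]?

Converged values:
  B0:  IN={a@B3, b@B1, c@B2, d@B3}  OUT={a@B3, b@B0, c@B2, d@B3}
  B1:  IN={a@B3, b@B0, c@B2, d@B3}  OUT={a@B3, b@B1, c@B1, d@B3}
  B2:  IN={a@B3, b@B1, c@B1, d@B3}  OUT={a@B2, b@B1, c@B2, d@B2}
  B3:  IN={a@B2, b@B1, c@B2, d@B2}  OUT={a@B3, b@B1, c@B2, d@B3}
  B4:  IN={a@B2, a@B3, b@B1, c@B2, d@B2, d@B3}  OUT={a@B4, b@B4, c@B2, d@B2, d@B3}
  B5:  IN={a@B4, b@B4, c@B2, d@B2, d@B3}  OUT={a@B4, b@B5, c@B2, d@B2, d@B3, f@B5}

Merge at B5: IN[B5] = OUT[B4] = {a@B4, b@B4, c@B2, d@B2, d@B3}
Applying B5's transfer function to that IN value gives OUT[B5] (row B5 above).

Answer: {a@B4, b@B5, c@B2, d@B2, d@B3, f@B5}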